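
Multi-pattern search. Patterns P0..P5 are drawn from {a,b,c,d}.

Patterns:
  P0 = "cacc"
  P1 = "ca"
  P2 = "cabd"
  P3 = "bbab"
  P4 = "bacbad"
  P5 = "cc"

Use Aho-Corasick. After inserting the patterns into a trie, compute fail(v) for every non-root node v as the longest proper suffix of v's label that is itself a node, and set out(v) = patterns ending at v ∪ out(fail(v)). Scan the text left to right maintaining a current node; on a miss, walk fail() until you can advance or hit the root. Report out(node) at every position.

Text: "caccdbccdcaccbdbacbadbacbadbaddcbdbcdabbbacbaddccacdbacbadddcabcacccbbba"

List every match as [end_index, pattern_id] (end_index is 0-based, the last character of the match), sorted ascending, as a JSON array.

Build:
Trie nodes:
  0='ε' goto b→7 c→1
  1='c' goto a→2 c→16
  2='ca' goto b→5 c→3  ←P1
  3='cac' goto c→4
  4='cacc' goto ·  ←P0
  5='cab' goto d→6
  6='cabd' goto ·  ←P2
  7='b' goto a→11 b→8
  8='bb' goto a→9
  9='bba' goto b→10
  10='bbab' goto ·  ←P3
  11='ba' goto c→12
  12='bac' goto b→13
  13='bacb' goto a→14
  14='bacba' goto d→15
  15='bacbad' goto ·  ←P4
  16='cc' goto ·  ←P5

BFS fail/out derivation:
  n1('c'): parent n0 fail=0; on 'c' 0 → fail=0;  out ∅∪∅=∅
  n7('b'): parent n0 fail=0; on 'b' 0 → fail=0;  out ∅∪∅=∅
  n2('ca'): parent n1 fail=0; on 'a' 0 → fail=0;  out {1}∪∅={1}
  n8('bb'): parent n7 fail=0; on 'b' 0 → fail=7;  out ∅∪∅=∅
  n11('ba'): parent n7 fail=0; on 'a' 0 → fail=0;  out ∅∪∅=∅
  n16('cc'): parent n1 fail=0; on 'c' 0 → fail=1;  out {5}∪∅={5}
  n3('cac'): parent n2 fail=0; on 'c' 0 → fail=1;  out ∅∪∅=∅
  n5('cab'): parent n2 fail=0; on 'b' 0 → fail=7;  out ∅∪∅=∅
  n9('bba'): parent n8 fail=7; on 'a' 7 → fail=11;  out ∅∪∅=∅
  n12('bac'): parent n11 fail=0; on 'c' 0 → fail=1;  out ∅∪∅=∅
  n4('cacc'): parent n3 fail=1; on 'c' 1 → fail=16;  out {0}∪{5}={0,5}
  n6('cabd'): parent n5 fail=7; on 'd' 7→0 → fail=0;  out {2}∪∅={2}
  n10('bbab'): parent n9 fail=11; on 'b' 11→0 → fail=7;  out {3}∪∅={3}
  n13('bacb'): parent n12 fail=1; on 'b' 1→0 → fail=7;  out ∅∪∅=∅
  n14('bacba'): parent n13 fail=7; on 'a' 7 → fail=11;  out ∅∪∅=∅
  n15('bacbad'): parent n14 fail=11; on 'd' 11→0 → fail=0;  out {4}∪∅={4}

Scan:
i=0 'c': node 0→1
i=1 'a': node 1→2  emit P1@[0:1]
i=2 'c': node 2→3
i=3 'c': node 3→4  emit P0@[0:3],P5@[2:3]
i=4 'd': node 4→0 (via fail)
i=5 'b': node 0→7
i=6 'c': node 7→1 (via fail)
i=7 'c': node 1→16  emit P5@[6:7]
i=8 'd': node 16→0 (via fail)
i=9 'c': node 0→1
i=10 'a': node 1→2  emit P1@[9:10]
i=11 'c': node 2→3
i=12 'c': node 3→4  emit P0@[9:12],P5@[11:12]
i=13 'b': node 4→7 (via fail)
i=14 'd': node 7→0 (via fail)
i=15 'b': node 0→7
i=16 'a': node 7→11
i=17 'c': node 11→12
i=18 'b': node 12→13
i=19 'a': node 13→14
i=20 'd': node 14→15  emit P4@[15:20]
i=21 'b': node 15→7 (via fail)
i=22 'a': node 7→11
i=23 'c': node 11→12
i=24 'b': node 12→13
i=25 'a': node 13→14
i=26 'd': node 14→15  emit P4@[21:26]
i=27 'b': node 15→7 (via fail)
i=28 'a': node 7→11
i=29 'd': node 11→0 (via fail)
i=30 'd': node 0→0
i=31 'c': node 0→1
i=32 'b': node 1→7 (via fail)
i=33 'd': node 7→0 (via fail)
i=34 'b': node 0→7
i=35 'c': node 7→1 (via fail)
i=36 'd': node 1→0 (via fail)
i=37 'a': node 0→0
i=38 'b': node 0→7
i=39 'b': node 7→8
i=40 'b': node 8→8 (via fail)
i=41 'a': node 8→9
i=42 'c': node 9→12 (via fail)
i=43 'b': node 12→13
i=44 'a': node 13→14
i=45 'd': node 14→15  emit P4@[40:45]
i=46 'd': node 15→0 (via fail)
i=47 'c': node 0→1
i=48 'c': node 1→16  emit P5@[47:48]
i=49 'a': node 16→2 (via fail)  emit P1@[48:49]
i=50 'c': node 2→3
i=51 'd': node 3→0 (via fail)
i=52 'b': node 0→7
i=53 'a': node 7→11
i=54 'c': node 11→12
i=55 'b': node 12→13
i=56 'a': node 13→14
i=57 'd': node 14→15  emit P4@[52:57]
i=58 'd': node 15→0 (via fail)
i=59 'd': node 0→0
i=60 'c': node 0→1
i=61 'a': node 1→2  emit P1@[60:61]
i=62 'b': node 2→5
i=63 'c': node 5→1 (via fail)
i=64 'a': node 1→2  emit P1@[63:64]
i=65 'c': node 2→3
i=66 'c': node 3→4  emit P0@[63:66],P5@[65:66]
i=67 'c': node 4→16 (via fail)  emit P5@[66:67]
i=68 'b': node 16→7 (via fail)
i=69 'b': node 7→8
i=70 'b': node 8→8 (via fail)
i=71 'a': node 8→9

Matches: [[1,1],[3,0],[3,5],[7,5],[10,1],[12,0],[12,5],[20,4],[26,4],[45,4],[48,5],[49,1],[57,4],[61,1],[64,1],[66,0],[66,5],[67,5]]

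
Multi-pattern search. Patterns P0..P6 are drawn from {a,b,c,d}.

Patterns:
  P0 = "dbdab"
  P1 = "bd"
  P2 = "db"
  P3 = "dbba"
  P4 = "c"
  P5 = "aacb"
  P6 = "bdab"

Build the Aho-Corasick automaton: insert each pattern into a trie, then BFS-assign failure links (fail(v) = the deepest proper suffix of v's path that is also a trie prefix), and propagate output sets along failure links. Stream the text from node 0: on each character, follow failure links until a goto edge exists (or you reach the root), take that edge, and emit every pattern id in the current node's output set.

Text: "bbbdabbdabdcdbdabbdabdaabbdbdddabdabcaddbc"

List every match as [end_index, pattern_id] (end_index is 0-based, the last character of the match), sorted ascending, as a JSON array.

Build:
Trie (insert patterns):
  0='ε' goto a→11 b→6 c→10 d→1
  1='d' goto b→2
  2='db' goto b→8 d→3  ←P2
  3='dbd' goto a→4
  4='dbda' goto b→5
  5='dbdab' goto ·  ←P0
  6='b' goto d→7
  7='bd' goto a→15  ←P1
  8='dbb' goto a→9
  9='dbba' goto ·  ←P3
  10='c' goto ·  ←P4
  11='a' goto a→12
  12='aa' goto c→13
  13='aac' goto b→14
  14='aacb' goto ·  ←P5
  15='bda' goto b→16
  16='bdab' goto ·  ←P6

Failure links (BFS by depth):
  n1('d'): parent n0 fail=0; on 'd' 0 → fail=0;  out ∅∪∅=∅
  n6('b'): parent n0 fail=0; on 'b' 0 → fail=0;  out ∅∪∅=∅
  n10('c'): parent n0 fail=0; on 'c' 0 → fail=0;  out {4}∪∅={4}
  n11('a'): parent n0 fail=0; on 'a' 0 → fail=0;  out ∅∪∅=∅
  n2('db'): parent n1 fail=0; on 'b' 0 → fail=6;  out {2}∪∅={2}
  n7('bd'): parent n6 fail=0; on 'd' 0 → fail=1;  out {1}∪∅={1}
  n12('aa'): parent n11 fail=0; on 'a' 0 → fail=11;  out ∅∪∅=∅
  n3('dbd'): parent n2 fail=6; on 'd' 6 → fail=7;  out ∅∪{1}={1}
  n8('dbb'): parent n2 fail=6; on 'b' 6→0 → fail=6;  out ∅∪∅=∅
  n13('aac'): parent n12 fail=11; on 'c' 11→0 → fail=10;  out ∅∪{4}={4}
  n15('bda'): parent n7 fail=1; on 'a' 1→0 → fail=11;  out ∅∪∅=∅
  n4('dbda'): parent n3 fail=7; on 'a' 7 → fail=15;  out ∅∪∅=∅
  n9('dbba'): parent n8 fail=6; on 'a' 6→0 → fail=11;  out {3}∪∅={3}
  n14('aacb'): parent n13 fail=10; on 'b' 10→0 → fail=6;  out {5}∪∅={5}
  n16('bdab'): parent n15 fail=11; on 'b' 11→0 → fail=6;  out {6}∪∅={6}
  n5('dbdab'): parent n4 fail=15; on 'b' 15 → fail=16;  out {0}∪{6}={0,6}

Text stream:
i=0 'b': node 0→6
i=1 'b': node 6→6 (via fail)
i=2 'b': node 6→6 (via fail)
i=3 'd': node 6→7  → match P1@[2:3]
i=4 'a': node 7→15
i=5 'b': node 15→16  → match P6@[2:5]
i=6 'b': node 16→6 (via fail)
i=7 'd': node 6→7  → match P1@[6:7]
i=8 'a': node 7→15
i=9 'b': node 15→16  → match P6@[6:9]
i=10 'd': node 16→7 (via fail)  → match P1@[9:10]
i=11 'c': node 7→10 (via fail)  → match P4@[11:11]
i=12 'd': node 10→1 (via fail)
i=13 'b': node 1→2  → match P2@[12:13]
i=14 'd': node 2→3  → match P1@[13:14]
i=15 'a': node 3→4
i=16 'b': node 4→5  → match P0@[12:16],P6@[13:16]
i=17 'b': node 5→6 (via fail)
i=18 'd': node 6→7  → match P1@[17:18]
i=19 'a': node 7→15
i=20 'b': node 15→16  → match P6@[17:20]
i=21 'd': node 16→7 (via fail)  → match P1@[20:21]
i=22 'a': node 7→15
i=23 'a': node 15→12 (via fail)
i=24 'b': node 12→6 (via fail)
i=25 'b': node 6→6 (via fail)
i=26 'd': node 6→7  → match P1@[25:26]
i=27 'b': node 7→2 (via fail)  → match P2@[26:27]
i=28 'd': node 2→3  → match P1@[27:28]
i=29 'd': node 3→1 (via fail)
i=30 'd': node 1→1 (via fail)
i=31 'a': node 1→11 (via fail)
i=32 'b': node 11→6 (via fail)
i=33 'd': node 6→7  → match P1@[32:33]
i=34 'a': node 7→15
i=35 'b': node 15→16  → match P6@[32:35]
i=36 'c': node 16→10 (via fail)  → match P4@[36:36]
i=37 'a': node 10→11 (via fail)
i=38 'd': node 11→1 (via fail)
i=39 'd': node 1→1 (via fail)
i=40 'b': node 1→2  → match P2@[39:40]
i=41 'c': node 2→10 (via fail)  → match P4@[41:41]

All matches (sorted): [[3,1],[5,6],[7,1],[9,6],[10,1],[11,4],[13,2],[14,1],[16,0],[16,6],[18,1],[20,6],[21,1],[26,1],[27,2],[28,1],[33,1],[35,6],[36,4],[40,2],[41,4]]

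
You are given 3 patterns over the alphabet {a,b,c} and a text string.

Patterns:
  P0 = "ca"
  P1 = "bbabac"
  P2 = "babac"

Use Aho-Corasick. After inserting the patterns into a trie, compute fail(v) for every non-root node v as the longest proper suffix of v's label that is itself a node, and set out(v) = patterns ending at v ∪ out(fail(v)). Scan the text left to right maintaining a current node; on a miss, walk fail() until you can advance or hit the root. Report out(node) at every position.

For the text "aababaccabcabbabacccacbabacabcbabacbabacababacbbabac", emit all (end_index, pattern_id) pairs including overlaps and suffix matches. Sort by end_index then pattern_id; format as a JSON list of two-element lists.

Construct AC machine:
Trie nodes:
  n0 'ε': b→3 c→1
  n1 'c': a→2
  n2 'ca': ·  ←P0
  n3 'b': a→9 b→4
  n4 'bb': a→5
  n5 'bba': b→6
  n6 'bbab': a→7
  n7 'bbaba': c→8
  n8 'bbabac': ·  ←P1
  n9 'ba': b→10
  n10 'bab': a→11
  n11 'baba': c→12
  n12 'babac': ·  ←P2

BFS fail/out derivation:
  fail(1) 'c': from fail(0)=0 chase 'c': 0 ⇒ 0;  out=∅∪out(0)=∅
  fail(3) 'b': from fail(0)=0 chase 'b': 0 ⇒ 0;  out=∅∪out(0)=∅
  fail(2) 'ca': from fail(1)=0 chase 'a': 0 ⇒ 0;  out={0}∪out(0)={0}
  fail(4) 'bb': from fail(3)=0 chase 'b': 0 ⇒ 3;  out=∅∪out(3)=∅
  fail(9) 'ba': from fail(3)=0 chase 'a': 0 ⇒ 0;  out=∅∪out(0)=∅
  fail(5) 'bba': from fail(4)=3 chase 'a': 3 ⇒ 9;  out=∅∪out(9)=∅
  fail(10) 'bab': from fail(9)=0 chase 'b': 0 ⇒ 3;  out=∅∪out(3)=∅
  fail(6) 'bbab': from fail(5)=9 chase 'b': 9 ⇒ 10;  out=∅∪out(10)=∅
  fail(11) 'baba': from fail(10)=3 chase 'a': 3 ⇒ 9;  out=∅∪out(9)=∅
  fail(7) 'bbaba': from fail(6)=10 chase 'a': 10 ⇒ 11;  out=∅∪out(11)=∅
  fail(12) 'babac': from fail(11)=9 chase 'c': 9→0 ⇒ 1;  out={2}∪out(1)={2}
  fail(8) 'bbabac': from fail(7)=11 chase 'c': 11 ⇒ 12;  out={1}∪out(12)={1,2}

Run:
[0] read 'a'  n0⇒n0
[1] read 'a'  n0⇒n0
[2] read 'b'  n0⇒n3
[3] read 'a'  n3⇒n9
[4] read 'b'  n9⇒n10
[5] read 'a'  n10⇒n11
[6] read 'c'  n11⇒n12  ** P2@[2:6]
[7] read 'c'  n12⇒n1 (via fail)
[8] read 'a'  n1⇒n2  ** P0@[7:8]
[9] read 'b'  n2⇒n3 (via fail)
[10] read 'c'  n3⇒n1 (via fail)
[11] read 'a'  n1⇒n2  ** P0@[10:11]
[12] read 'b'  n2⇒n3 (via fail)
[13] read 'b'  n3⇒n4
[14] read 'a'  n4⇒n5
[15] read 'b'  n5⇒n6
[16] read 'a'  n6⇒n7
[17] read 'c'  n7⇒n8  ** P1@[12:17],P2@[13:17]
[18] read 'c'  n8⇒n1 (via fail)
[19] read 'c'  n1⇒n1 (via fail)
[20] read 'a'  n1⇒n2  ** P0@[19:20]
[21] read 'c'  n2⇒n1 (via fail)
[22] read 'b'  n1⇒n3 (via fail)
[23] read 'a'  n3⇒n9
[24] read 'b'  n9⇒n10
[25] read 'a'  n10⇒n11
[26] read 'c'  n11⇒n12  ** P2@[22:26]
[27] read 'a'  n12⇒n2 (via fail)  ** P0@[26:27]
[28] read 'b'  n2⇒n3 (via fail)
[29] read 'c'  n3⇒n1 (via fail)
[30] read 'b'  n1⇒n3 (via fail)
[31] read 'a'  n3⇒n9
[32] read 'b'  n9⇒n10
[33] read 'a'  n10⇒n11
[34] read 'c'  n11⇒n12  ** P2@[30:34]
[35] read 'b'  n12⇒n3 (via fail)
[36] read 'a'  n3⇒n9
[37] read 'b'  n9⇒n10
[38] read 'a'  n10⇒n11
[39] read 'c'  n11⇒n12  ** P2@[35:39]
[40] read 'a'  n12⇒n2 (via fail)  ** P0@[39:40]
[41] read 'b'  n2⇒n3 (via fail)
[42] read 'a'  n3⇒n9
[43] read 'b'  n9⇒n10
[44] read 'a'  n10⇒n11
[45] read 'c'  n11⇒n12  ** P2@[41:45]
[46] read 'b'  n12⇒n3 (via fail)
[47] read 'b'  n3⇒n4
[48] read 'a'  n4⇒n5
[49] read 'b'  n5⇒n6
[50] read 'a'  n6⇒n7
[51] read 'c'  n7⇒n8  ** P1@[46:51],P2@[47:51]

Result: [[6,2],[8,0],[11,0],[17,1],[17,2],[20,0],[26,2],[27,0],[34,2],[39,2],[40,0],[45,2],[51,1],[51,2]]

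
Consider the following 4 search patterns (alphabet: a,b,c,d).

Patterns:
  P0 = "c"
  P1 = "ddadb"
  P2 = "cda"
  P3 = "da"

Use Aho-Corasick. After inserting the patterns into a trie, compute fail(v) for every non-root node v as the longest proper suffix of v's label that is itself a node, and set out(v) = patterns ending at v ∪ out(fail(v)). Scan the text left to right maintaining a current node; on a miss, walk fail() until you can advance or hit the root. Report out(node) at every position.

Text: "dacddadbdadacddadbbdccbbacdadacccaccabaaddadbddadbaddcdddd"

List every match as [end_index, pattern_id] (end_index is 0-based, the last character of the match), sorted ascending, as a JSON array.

Construct AC machine:
Trie nodes:
  n0 'ε': c→1 d→2
  n1 'c': d→7  [P0 ends]
  n2 'd': a→9 d→3
  n3 'dd': a→4
  n4 'dda': d→5
  n5 'ddad': b→6
  n6 'ddadb': ·  [P1 ends]
  n7 'cd': a→8
  n8 'cda': ·  [P2 ends]
  n9 'da': ·  [P3 ends]

BFS fail/out derivation:
  fail(1) 'c': from fail(0)=0 chase 'c': 0 ⇒ 0;  out={0}∪out(0)={0}
  fail(2) 'd': from fail(0)=0 chase 'd': 0 ⇒ 0;  out=∅∪out(0)=∅
  fail(3) 'dd': from fail(2)=0 chase 'd': 0 ⇒ 2;  out=∅∪out(2)=∅
  fail(7) 'cd': from fail(1)=0 chase 'd': 0 ⇒ 2;  out=∅∪out(2)=∅
  fail(9) 'da': from fail(2)=0 chase 'a': 0 ⇒ 0;  out={3}∪out(0)={3}
  fail(4) 'dda': from fail(3)=2 chase 'a': 2 ⇒ 9;  out=∅∪out(9)={3}
  fail(8) 'cda': from fail(7)=2 chase 'a': 2 ⇒ 9;  out={2}∪out(9)={2,3}
  fail(5) 'ddad': from fail(4)=9 chase 'd': 9→0 ⇒ 2;  out=∅∪out(2)=∅
  fail(6) 'ddadb': from fail(5)=2 chase 'b': 2→0 ⇒ 0;  out={1}∪out(0)={1}

Scan:
[0] read 'd'  n0⇒n2
[1] read 'a'  n2⇒n9  → match P3@[0:1]
[2] read 'c'  n9⇒n1 (via fail)  → match P0@[2:2]
[3] read 'd'  n1⇒n7
[4] read 'd'  n7⇒n3 (via fail)
[5] read 'a'  n3⇒n4  → match P3@[4:5]
[6] read 'd'  n4⇒n5
[7] read 'b'  n5⇒n6  → match P1@[3:7]
[8] read 'd'  n6⇒n2 (via fail)
[9] read 'a'  n2⇒n9  → match P3@[8:9]
[10] read 'd'  n9⇒n2 (via fail)
[11] read 'a'  n2⇒n9  → match P3@[10:11]
[12] read 'c'  n9⇒n1 (via fail)  → match P0@[12:12]
[13] read 'd'  n1⇒n7
[14] read 'd'  n7⇒n3 (via fail)
[15] read 'a'  n3⇒n4  → match P3@[14:15]
[16] read 'd'  n4⇒n5
[17] read 'b'  n5⇒n6  → match P1@[13:17]
[18] read 'b'  n6⇒n0 (via fail)
[19] read 'd'  n0⇒n2
[20] read 'c'  n2⇒n1 (via fail)  → match P0@[20:20]
[21] read 'c'  n1⇒n1 (via fail)  → match P0@[21:21]
[22] read 'b'  n1⇒n0 (via fail)
[23] read 'b'  n0⇒n0
[24] read 'a'  n0⇒n0
[25] read 'c'  n0⇒n1  → match P0@[25:25]
[26] read 'd'  n1⇒n7
[27] read 'a'  n7⇒n8  → match P2@[25:27],P3@[26:27]
[28] read 'd'  n8⇒n2 (via fail)
[29] read 'a'  n2⇒n9  → match P3@[28:29]
[30] read 'c'  n9⇒n1 (via fail)  → match P0@[30:30]
[31] read 'c'  n1⇒n1 (via fail)  → match P0@[31:31]
[32] read 'c'  n1⇒n1 (via fail)  → match P0@[32:32]
[33] read 'a'  n1⇒n0 (via fail)
[34] read 'c'  n0⇒n1  → match P0@[34:34]
[35] read 'c'  n1⇒n1 (via fail)  → match P0@[35:35]
[36] read 'a'  n1⇒n0 (via fail)
[37] read 'b'  n0⇒n0
[38] read 'a'  n0⇒n0
[39] read 'a'  n0⇒n0
[40] read 'd'  n0⇒n2
[41] read 'd'  n2⇒n3
[42] read 'a'  n3⇒n4  → match P3@[41:42]
[43] read 'd'  n4⇒n5
[44] read 'b'  n5⇒n6  → match P1@[40:44]
[45] read 'd'  n6⇒n2 (via fail)
[46] read 'd'  n2⇒n3
[47] read 'a'  n3⇒n4  → match P3@[46:47]
[48] read 'd'  n4⇒n5
[49] read 'b'  n5⇒n6  → match P1@[45:49]
[50] read 'a'  n6⇒n0 (via fail)
[51] read 'd'  n0⇒n2
[52] read 'd'  n2⇒n3
[53] read 'c'  n3⇒n1 (via fail)  → match P0@[53:53]
[54] read 'd'  n1⇒n7
[55] read 'd'  n7⇒n3 (via fail)
[56] read 'd'  n3⇒n3 (via fail)
[57] read 'd'  n3⇒n3 (via fail)

All matches (sorted): [[1,3],[2,0],[5,3],[7,1],[9,3],[11,3],[12,0],[15,3],[17,1],[20,0],[21,0],[25,0],[27,2],[27,3],[29,3],[30,0],[31,0],[32,0],[34,0],[35,0],[42,3],[44,1],[47,3],[49,1],[53,0]]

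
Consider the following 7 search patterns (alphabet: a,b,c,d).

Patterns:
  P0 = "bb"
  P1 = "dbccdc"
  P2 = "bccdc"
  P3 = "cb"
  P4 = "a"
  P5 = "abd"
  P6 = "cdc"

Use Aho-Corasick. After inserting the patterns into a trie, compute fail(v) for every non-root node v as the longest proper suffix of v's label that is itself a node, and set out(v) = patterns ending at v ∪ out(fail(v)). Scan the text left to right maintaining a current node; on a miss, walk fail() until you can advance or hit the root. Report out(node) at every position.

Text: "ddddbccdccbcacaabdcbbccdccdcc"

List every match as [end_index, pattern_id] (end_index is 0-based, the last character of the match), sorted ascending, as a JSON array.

Build automaton:
Trie nodes:
  n0 'ε': a→15 b→1 c→13 d→3
  n1 'b': b→2 c→9
  n2 'bb': ·  ←P0
  n3 'd': b→4
  n4 'db': c→5
  n5 'dbc': c→6
  n6 'dbcc': d→7
  n7 'dbccd': c→8
  n8 'dbccdc': ·  ←P1
  n9 'bc': c→10
  n10 'bcc': d→11
  n11 'bccd': c→12
  n12 'bccdc': ·  ←P2
  n13 'c': b→14 d→18
  n14 'cb': ·  ←P3
  n15 'a': b→16  ←P4
  n16 'ab': d→17
  n17 'abd': ·  ←P5
  n18 'cd': c→19
  n19 'cdc': ·  ←P6

BFS fail/out derivation:
  fail(1) 'b': from fail(0)=0 chase 'b': 0 ⇒ 0;  out=∅∪out(0)=∅
  fail(3) 'd': from fail(0)=0 chase 'd': 0 ⇒ 0;  out=∅∪out(0)=∅
  fail(13) 'c': from fail(0)=0 chase 'c': 0 ⇒ 0;  out=∅∪out(0)=∅
  fail(15) 'a': from fail(0)=0 chase 'a': 0 ⇒ 0;  out={4}∪out(0)={4}
  fail(2) 'bb': from fail(1)=0 chase 'b': 0 ⇒ 1;  out={0}∪out(1)={0}
  fail(4) 'db': from fail(3)=0 chase 'b': 0 ⇒ 1;  out=∅∪out(1)=∅
  fail(9) 'bc': from fail(1)=0 chase 'c': 0 ⇒ 13;  out=∅∪out(13)=∅
  fail(14) 'cb': from fail(13)=0 chase 'b': 0 ⇒ 1;  out={3}∪out(1)={3}
  fail(16) 'ab': from fail(15)=0 chase 'b': 0 ⇒ 1;  out=∅∪out(1)=∅
  fail(18) 'cd': from fail(13)=0 chase 'd': 0 ⇒ 3;  out=∅∪out(3)=∅
  fail(5) 'dbc': from fail(4)=1 chase 'c': 1 ⇒ 9;  out=∅∪out(9)=∅
  fail(10) 'bcc': from fail(9)=13 chase 'c': 13→0 ⇒ 13;  out=∅∪out(13)=∅
  fail(17) 'abd': from fail(16)=1 chase 'd': 1→0 ⇒ 3;  out={5}∪out(3)={5}
  fail(19) 'cdc': from fail(18)=3 chase 'c': 3→0 ⇒ 13;  out={6}∪out(13)={6}
  fail(6) 'dbcc': from fail(5)=9 chase 'c': 9 ⇒ 10;  out=∅∪out(10)=∅
  fail(11) 'bccd': from fail(10)=13 chase 'd': 13 ⇒ 18;  out=∅∪out(18)=∅
  fail(7) 'dbccd': from fail(6)=10 chase 'd': 10 ⇒ 11;  out=∅∪out(11)=∅
  fail(12) 'bccdc': from fail(11)=18 chase 'c': 18 ⇒ 19;  out={2}∪out(19)={2,6}
  fail(8) 'dbccdc': from fail(7)=11 chase 'c': 11 ⇒ 12;  out={1}∪out(12)={1,2,6}

Run:
[0] read 'd'  n0⇒n3
[1] read 'd'  n3⇒n3 ·f
[2] read 'd'  n3⇒n3 ·f
[3] read 'd'  n3⇒n3 ·f
[4] read 'b'  n3⇒n4
[5] read 'c'  n4⇒n5
[6] read 'c'  n5⇒n6
[7] read 'd'  n6⇒n7
[8] read 'c'  n7⇒n8  → match P1@[3:8],P2@[4:8],P6@[6:8]
[9] read 'c'  n8⇒n13 ·f
[10] read 'b'  n13⇒n14  → match P3@[9:10]
[11] read 'c'  n14⇒n9 ·f
[12] read 'a'  n9⇒n15 ·f  → match P4@[12:12]
[13] read 'c'  n15⇒n13 ·f
[14] read 'a'  n13⇒n15 ·f  → match P4@[14:14]
[15] read 'a'  n15⇒n15 ·f  → match P4@[15:15]
[16] read 'b'  n15⇒n16
[17] read 'd'  n16⇒n17  → match P5@[15:17]
[18] read 'c'  n17⇒n13 ·f
[19] read 'b'  n13⇒n14  → match P3@[18:19]
[20] read 'b'  n14⇒n2 ·f  → match P0@[19:20]
[21] read 'c'  n2⇒n9 ·f
[22] read 'c'  n9⇒n10
[23] read 'd'  n10⇒n11
[24] read 'c'  n11⇒n12  → match P2@[20:24],P6@[22:24]
[25] read 'c'  n12⇒n13 ·f
[26] read 'd'  n13⇒n18
[27] read 'c'  n18⇒n19  → match P6@[25:27]
[28] read 'c'  n19⇒n13 ·f

All matches (sorted): [[8,1],[8,2],[8,6],[10,3],[12,4],[14,4],[15,4],[17,5],[19,3],[20,0],[24,2],[24,6],[27,6]]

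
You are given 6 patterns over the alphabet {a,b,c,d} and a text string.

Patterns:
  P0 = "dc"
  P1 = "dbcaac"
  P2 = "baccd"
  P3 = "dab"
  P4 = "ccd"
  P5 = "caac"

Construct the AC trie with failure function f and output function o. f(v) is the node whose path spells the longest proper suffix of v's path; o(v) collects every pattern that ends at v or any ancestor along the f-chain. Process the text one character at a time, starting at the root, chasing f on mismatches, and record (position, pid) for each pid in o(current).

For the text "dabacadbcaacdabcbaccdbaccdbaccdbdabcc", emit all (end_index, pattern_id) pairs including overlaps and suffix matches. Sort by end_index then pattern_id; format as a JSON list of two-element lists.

Build:
Trie (insert patterns):
  n0 'ε': b→8 c→15 d→1
  n1 'd': a→13 b→3 c→2
  n2 'dc': ·  ←P0
  n3 'db': c→4
  n4 'dbc': a→5
  n5 'dbca': a→6
  n6 'dbcaa': c→7
  n7 'dbcaac': ·  ←P1
  n8 'b': a→9
  n9 'ba': c→10
  n10 'bac': c→11
  n11 'bacc': d→12
  n12 'baccd': ·  ←P2
  n13 'da': b→14
  n14 'dab': ·  ←P3
  n15 'c': a→18 c→16
  n16 'cc': d→17
  n17 'ccd': ·  ←P4
  n18 'ca': a→19
  n19 'caa': c→20
  n20 'caac': ·  ←P5

Failure links (BFS by depth):
  n1('d'): parent n0 fail=0; on 'd' 0 → fail=0;  out ∅∪∅=∅
  n8('b'): parent n0 fail=0; on 'b' 0 → fail=0;  out ∅∪∅=∅
  n15('c'): parent n0 fail=0; on 'c' 0 → fail=0;  out ∅∪∅=∅
  n2('dc'): parent n1 fail=0; on 'c' 0 → fail=15;  out {0}∪∅={0}
  n3('db'): parent n1 fail=0; on 'b' 0 → fail=8;  out ∅∪∅=∅
  n9('ba'): parent n8 fail=0; on 'a' 0 → fail=0;  out ∅∪∅=∅
  n13('da'): parent n1 fail=0; on 'a' 0 → fail=0;  out ∅∪∅=∅
  n16('cc'): parent n15 fail=0; on 'c' 0 → fail=15;  out ∅∪∅=∅
  n18('ca'): parent n15 fail=0; on 'a' 0 → fail=0;  out ∅∪∅=∅
  n4('dbc'): parent n3 fail=8; on 'c' 8→0 → fail=15;  out ∅∪∅=∅
  n10('bac'): parent n9 fail=0; on 'c' 0 → fail=15;  out ∅∪∅=∅
  n14('dab'): parent n13 fail=0; on 'b' 0 → fail=8;  out {3}∪∅={3}
  n17('ccd'): parent n16 fail=15; on 'd' 15→0 → fail=1;  out {4}∪∅={4}
  n19('caa'): parent n18 fail=0; on 'a' 0 → fail=0;  out ∅∪∅=∅
  n5('dbca'): parent n4 fail=15; on 'a' 15 → fail=18;  out ∅∪∅=∅
  n11('bacc'): parent n10 fail=15; on 'c' 15 → fail=16;  out ∅∪∅=∅
  n20('caac'): parent n19 fail=0; on 'c' 0 → fail=15;  out {5}∪∅={5}
  n6('dbcaa'): parent n5 fail=18; on 'a' 18 → fail=19;  out ∅∪∅=∅
  n12('baccd'): parent n11 fail=16; on 'd' 16 → fail=17;  out {2}∪{4}={2,4}
  n7('dbcaac'): parent n6 fail=19; on 'c' 19 → fail=20;  out {1}∪{5}={1,5}

Text stream:
i=0 'd': node 0→1
i=1 'a': node 1→13
i=2 'b': node 13→14  → match P3@[0:2]
i=3 'a': node 14→9 (fail-walked)
i=4 'c': node 9→10
i=5 'a': node 10→18 (fail-walked)
i=6 'd': node 18→1 (fail-walked)
i=7 'b': node 1→3
i=8 'c': node 3→4
i=9 'a': node 4→5
i=10 'a': node 5→6
i=11 'c': node 6→7  → match P1@[6:11],P5@[8:11]
i=12 'd': node 7→1 (fail-walked)
i=13 'a': node 1→13
i=14 'b': node 13→14  → match P3@[12:14]
i=15 'c': node 14→15 (fail-walked)
i=16 'b': node 15→8 (fail-walked)
i=17 'a': node 8→9
i=18 'c': node 9→10
i=19 'c': node 10→11
i=20 'd': node 11→12  → match P2@[16:20],P4@[18:20]
i=21 'b': node 12→3 (fail-walked)
i=22 'a': node 3→9 (fail-walked)
i=23 'c': node 9→10
i=24 'c': node 10→11
i=25 'd': node 11→12  → match P2@[21:25],P4@[23:25]
i=26 'b': node 12→3 (fail-walked)
i=27 'a': node 3→9 (fail-walked)
i=28 'c': node 9→10
i=29 'c': node 10→11
i=30 'd': node 11→12  → match P2@[26:30],P4@[28:30]
i=31 'b': node 12→3 (fail-walked)
i=32 'd': node 3→1 (fail-walked)
i=33 'a': node 1→13
i=34 'b': node 13→14  → match P3@[32:34]
i=35 'c': node 14→15 (fail-walked)
i=36 'c': node 15→16

All matches (sorted): [[2,3],[11,1],[11,5],[14,3],[20,2],[20,4],[25,2],[25,4],[30,2],[30,4],[34,3]]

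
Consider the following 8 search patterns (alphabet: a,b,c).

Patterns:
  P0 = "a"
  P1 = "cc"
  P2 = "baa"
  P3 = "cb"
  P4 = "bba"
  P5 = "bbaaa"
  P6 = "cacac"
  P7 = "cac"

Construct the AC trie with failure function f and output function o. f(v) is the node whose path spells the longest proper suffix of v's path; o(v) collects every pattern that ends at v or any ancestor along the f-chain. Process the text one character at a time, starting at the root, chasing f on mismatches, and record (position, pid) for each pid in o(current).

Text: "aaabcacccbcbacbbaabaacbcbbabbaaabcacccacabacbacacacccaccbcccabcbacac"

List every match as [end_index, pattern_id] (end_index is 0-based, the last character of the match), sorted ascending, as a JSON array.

Build automaton:
Trie (insert patterns):
  0='ε' goto a→1 b→4 c→2
  1='a' goto ·  [P0 ends]
  2='c' goto a→12 b→7 c→3
  3='cc' goto ·  [P1 ends]
  4='b' goto a→5 b→8
  5='ba' goto a→6
  6='baa' goto ·  [P2 ends]
  7='cb' goto ·  [P3 ends]
  8='bb' goto a→9
  9='bba' goto a→10  [P4 ends]
  10='bbaa' goto a→11
  11='bbaaa' goto ·  [P5 ends]
  12='ca' goto c→13
  13='cac' goto a→14  [P7 ends]
  14='caca' goto c→15
  15='cacac' goto ·  [P6 ends]

BFS fail/out derivation:
  fail(1) 'a': from fail(0)=0 chase 'a': 0 ⇒ 0;  out={0}∪out(0)={0}
  fail(2) 'c': from fail(0)=0 chase 'c': 0 ⇒ 0;  out=∅∪out(0)=∅
  fail(4) 'b': from fail(0)=0 chase 'b': 0 ⇒ 0;  out=∅∪out(0)=∅
  fail(3) 'cc': from fail(2)=0 chase 'c': 0 ⇒ 2;  out={1}∪out(2)={1}
  fail(5) 'ba': from fail(4)=0 chase 'a': 0 ⇒ 1;  out=∅∪out(1)={0}
  fail(7) 'cb': from fail(2)=0 chase 'b': 0 ⇒ 4;  out={3}∪out(4)={3}
  fail(8) 'bb': from fail(4)=0 chase 'b': 0 ⇒ 4;  out=∅∪out(4)=∅
  fail(12) 'ca': from fail(2)=0 chase 'a': 0 ⇒ 1;  out=∅∪out(1)={0}
  fail(6) 'baa': from fail(5)=1 chase 'a': 1→0 ⇒ 1;  out={2}∪out(1)={0,2}
  fail(9) 'bba': from fail(8)=4 chase 'a': 4 ⇒ 5;  out={4}∪out(5)={0,4}
  fail(13) 'cac': from fail(12)=1 chase 'c': 1→0 ⇒ 2;  out={7}∪out(2)={7}
  fail(10) 'bbaa': from fail(9)=5 chase 'a': 5 ⇒ 6;  out=∅∪out(6)={0,2}
  fail(14) 'caca': from fail(13)=2 chase 'a': 2 ⇒ 12;  out=∅∪out(12)={0}
  fail(11) 'bbaaa': from fail(10)=6 chase 'a': 6→1→0 ⇒ 1;  out={5}∪out(1)={0,5}
  fail(15) 'cacac': from fail(14)=12 chase 'c': 12 ⇒ 13;  out={6}∪out(13)={6,7}

Scan:
[0] read 'a'  n0⇒n1  emit P0@[0:0]
[1] read 'a'  n1⇒n1 (via fail)  emit P0@[1:1]
[2] read 'a'  n1⇒n1 (via fail)  emit P0@[2:2]
[3] read 'b'  n1⇒n4 (via fail)
[4] read 'c'  n4⇒n2 (via fail)
[5] read 'a'  n2⇒n12  emit P0@[5:5]
[6] read 'c'  n12⇒n13  emit P7@[4:6]
[7] read 'c'  n13⇒n3 (via fail)  emit P1@[6:7]
[8] read 'c'  n3⇒n3 (via fail)  emit P1@[7:8]
[9] read 'b'  n3⇒n7 (via fail)  emit P3@[8:9]
[10] read 'c'  n7⇒n2 (via fail)
[11] read 'b'  n2⇒n7  emit P3@[10:11]
[12] read 'a'  n7⇒n5 (via fail)  emit P0@[12:12]
[13] read 'c'  n5⇒n2 (via fail)
[14] read 'b'  n2⇒n7  emit P3@[13:14]
[15] read 'b'  n7⇒n8 (via fail)
[16] read 'a'  n8⇒n9  emit P0@[16:16],P4@[14:16]
[17] read 'a'  n9⇒n10  emit P0@[17:17],P2@[15:17]
[18] read 'b'  n10⇒n4 (via fail)
[19] read 'a'  n4⇒n5  emit P0@[19:19]
[20] read 'a'  n5⇒n6  emit P0@[20:20],P2@[18:20]
[21] read 'c'  n6⇒n2 (via fail)
[22] read 'b'  n2⇒n7  emit P3@[21:22]
[23] read 'c'  n7⇒n2 (via fail)
[24] read 'b'  n2⇒n7  emit P3@[23:24]
[25] read 'b'  n7⇒n8 (via fail)
[26] read 'a'  n8⇒n9  emit P0@[26:26],P4@[24:26]
[27] read 'b'  n9⇒n4 (via fail)
[28] read 'b'  n4⇒n8
[29] read 'a'  n8⇒n9  emit P0@[29:29],P4@[27:29]
[30] read 'a'  n9⇒n10  emit P0@[30:30],P2@[28:30]
[31] read 'a'  n10⇒n11  emit P0@[31:31],P5@[27:31]
[32] read 'b'  n11⇒n4 (via fail)
[33] read 'c'  n4⇒n2 (via fail)
[34] read 'a'  n2⇒n12  emit P0@[34:34]
[35] read 'c'  n12⇒n13  emit P7@[33:35]
[36] read 'c'  n13⇒n3 (via fail)  emit P1@[35:36]
[37] read 'c'  n3⇒n3 (via fail)  emit P1@[36:37]
[38] read 'a'  n3⇒n12 (via fail)  emit P0@[38:38]
[39] read 'c'  n12⇒n13  emit P7@[37:39]
[40] read 'a'  n13⇒n14  emit P0@[40:40]
[41] read 'b'  n14⇒n4 (via fail)
[42] read 'a'  n4⇒n5  emit P0@[42:42]
[43] read 'c'  n5⇒n2 (via fail)
[44] read 'b'  n2⇒n7  emit P3@[43:44]
[45] read 'a'  n7⇒n5 (via fail)  emit P0@[45:45]
[46] read 'c'  n5⇒n2 (via fail)
[47] read 'a'  n2⇒n12  emit P0@[47:47]
[48] read 'c'  n12⇒n13  emit P7@[46:48]
[49] read 'a'  n13⇒n14  emit P0@[49:49]
[50] read 'c'  n14⇒n15  emit P6@[46:50],P7@[48:50]
[51] read 'c'  n15⇒n3 (via fail)  emit P1@[50:51]
[52] read 'c'  n3⇒n3 (via fail)  emit P1@[51:52]
[53] read 'a'  n3⇒n12 (via fail)  emit P0@[53:53]
[54] read 'c'  n12⇒n13  emit P7@[52:54]
[55] read 'c'  n13⇒n3 (via fail)  emit P1@[54:55]
[56] read 'b'  n3⇒n7 (via fail)  emit P3@[55:56]
[57] read 'c'  n7⇒n2 (via fail)
[58] read 'c'  n2⇒n3  emit P1@[57:58]
[59] read 'c'  n3⇒n3 (via fail)  emit P1@[58:59]
[60] read 'a'  n3⇒n12 (via fail)  emit P0@[60:60]
[61] read 'b'  n12⇒n4 (via fail)
[62] read 'c'  n4⇒n2 (via fail)
[63] read 'b'  n2⇒n7  emit P3@[62:63]
[64] read 'a'  n7⇒n5 (via fail)  emit P0@[64:64]
[65] read 'c'  n5⇒n2 (via fail)
[66] read 'a'  n2⇒n12  emit P0@[66:66]
[67] read 'c'  n12⇒n13  emit P7@[65:67]

All matches (sorted): [[0,0],[1,0],[2,0],[5,0],[6,7],[7,1],[8,1],[9,3],[11,3],[12,0],[14,3],[16,0],[16,4],[17,0],[17,2],[19,0],[20,0],[20,2],[22,3],[24,3],[26,0],[26,4],[29,0],[29,4],[30,0],[30,2],[31,0],[31,5],[34,0],[35,7],[36,1],[37,1],[38,0],[39,7],[40,0],[42,0],[44,3],[45,0],[47,0],[48,7],[49,0],[50,6],[50,7],[51,1],[52,1],[53,0],[54,7],[55,1],[56,3],[58,1],[59,1],[60,0],[63,3],[64,0],[66,0],[67,7]]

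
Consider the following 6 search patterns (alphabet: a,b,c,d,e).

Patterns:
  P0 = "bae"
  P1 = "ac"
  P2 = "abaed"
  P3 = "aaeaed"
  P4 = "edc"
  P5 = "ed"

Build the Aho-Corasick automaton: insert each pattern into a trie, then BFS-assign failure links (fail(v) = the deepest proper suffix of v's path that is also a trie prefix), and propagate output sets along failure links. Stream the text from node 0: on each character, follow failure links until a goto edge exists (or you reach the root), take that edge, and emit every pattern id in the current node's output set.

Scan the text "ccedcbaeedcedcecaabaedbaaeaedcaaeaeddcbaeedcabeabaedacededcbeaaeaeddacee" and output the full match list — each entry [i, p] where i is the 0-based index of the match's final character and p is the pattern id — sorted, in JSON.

Build:
Trie (insert patterns):
  n0 'ε': a→4 b→1 e→15
  n1 'b': a→2
  n2 'ba': e→3
  n3 'bae': ·  [P0 ends]
  n4 'a': a→10 b→6 c→5
  n5 'ac': ·  [P1 ends]
  n6 'ab': a→7
  n7 'aba': e→8
  n8 'abae': d→9
  n9 'abaed': ·  [P2 ends]
  n10 'aa': e→11
  n11 'aae': a→12
  n12 'aaea': e→13
  n13 'aaeae': d→14
  n14 'aaeaed': ·  [P3 ends]
  n15 'e': d→16
  n16 'ed': c→17  [P5 ends]
  n17 'edc': ·  [P4 ends]

Failure links (BFS by depth):
  fail(1) 'b': from fail(0)=0 chase 'b': 0 ⇒ 0;  out=∅∪out(0)=∅
  fail(4) 'a': from fail(0)=0 chase 'a': 0 ⇒ 0;  out=∅∪out(0)=∅
  fail(15) 'e': from fail(0)=0 chase 'e': 0 ⇒ 0;  out=∅∪out(0)=∅
  fail(2) 'ba': from fail(1)=0 chase 'a': 0 ⇒ 4;  out=∅∪out(4)=∅
  fail(5) 'ac': from fail(4)=0 chase 'c': 0 ⇒ 0;  out={1}∪out(0)={1}
  fail(6) 'ab': from fail(4)=0 chase 'b': 0 ⇒ 1;  out=∅∪out(1)=∅
  fail(10) 'aa': from fail(4)=0 chase 'a': 0 ⇒ 4;  out=∅∪out(4)=∅
  fail(16) 'ed': from fail(15)=0 chase 'd': 0 ⇒ 0;  out={5}∪out(0)={5}
  fail(3) 'bae': from fail(2)=4 chase 'e': 4→0 ⇒ 15;  out={0}∪out(15)={0}
  fail(7) 'aba': from fail(6)=1 chase 'a': 1 ⇒ 2;  out=∅∪out(2)=∅
  fail(11) 'aae': from fail(10)=4 chase 'e': 4→0 ⇒ 15;  out=∅∪out(15)=∅
  fail(17) 'edc': from fail(16)=0 chase 'c': 0 ⇒ 0;  out={4}∪out(0)={4}
  fail(8) 'abae': from fail(7)=2 chase 'e': 2 ⇒ 3;  out=∅∪out(3)={0}
  fail(12) 'aaea': from fail(11)=15 chase 'a': 15→0 ⇒ 4;  out=∅∪out(4)=∅
  fail(9) 'abaed': from fail(8)=3 chase 'd': 3→15 ⇒ 16;  out={2}∪out(16)={2,5}
  fail(13) 'aaeae': from fail(12)=4 chase 'e': 4→0 ⇒ 15;  out=∅∪out(15)=∅
  fail(14) 'aaeaed': from fail(13)=15 chase 'd': 15 ⇒ 16;  out={3}∪out(16)={3,5}

Scan:
i=0 'c': node 0→0
i=1 'c': node 0→0
i=2 'e': node 0→15
i=3 'd': node 15→16  emit P5@[2:3]
i=4 'c': node 16→17  emit P4@[2:4]
i=5 'b': node 17→1 (fail-walked)
i=6 'a': node 1→2
i=7 'e': node 2→3  emit P0@[5:7]
i=8 'e': node 3→15 (fail-walked)
i=9 'd': node 15→16  emit P5@[8:9]
i=10 'c': node 16→17  emit P4@[8:10]
i=11 'e': node 17→15 (fail-walked)
i=12 'd': node 15→16  emit P5@[11:12]
i=13 'c': node 16→17  emit P4@[11:13]
i=14 'e': node 17→15 (fail-walked)
i=15 'c': node 15→0 (fail-walked)
i=16 'a': node 0→4
i=17 'a': node 4→10
i=18 'b': node 10→6 (fail-walked)
i=19 'a': node 6→7
i=20 'e': node 7→8  emit P0@[18:20]
i=21 'd': node 8→9  emit P2@[17:21],P5@[20:21]
i=22 'b': node 9→1 (fail-walked)
i=23 'a': node 1→2
i=24 'a': node 2→10 (fail-walked)
i=25 'e': node 10→11
i=26 'a': node 11→12
i=27 'e': node 12→13
i=28 'd': node 13→14  emit P3@[23:28],P5@[27:28]
i=29 'c': node 14→17 (fail-walked)  emit P4@[27:29]
i=30 'a': node 17→4 (fail-walked)
i=31 'a': node 4→10
i=32 'e': node 10→11
i=33 'a': node 11→12
i=34 'e': node 12→13
i=35 'd': node 13→14  emit P3@[30:35],P5@[34:35]
i=36 'd': node 14→0 (fail-walked)
i=37 'c': node 0→0
i=38 'b': node 0→1
i=39 'a': node 1→2
i=40 'e': node 2→3  emit P0@[38:40]
i=41 'e': node 3→15 (fail-walked)
i=42 'd': node 15→16  emit P5@[41:42]
i=43 'c': node 16→17  emit P4@[41:43]
i=44 'a': node 17→4 (fail-walked)
i=45 'b': node 4→6
i=46 'e': node 6→15 (fail-walked)
i=47 'a': node 15→4 (fail-walked)
i=48 'b': node 4→6
i=49 'a': node 6→7
i=50 'e': node 7→8  emit P0@[48:50]
i=51 'd': node 8→9  emit P2@[47:51],P5@[50:51]
i=52 'a': node 9→4 (fail-walked)
i=53 'c': node 4→5  emit P1@[52:53]
i=54 'e': node 5→15 (fail-walked)
i=55 'd': node 15→16  emit P5@[54:55]
i=56 'e': node 16→15 (fail-walked)
i=57 'd': node 15→16  emit P5@[56:57]
i=58 'c': node 16→17  emit P4@[56:58]
i=59 'b': node 17→1 (fail-walked)
i=60 'e': node 1→15 (fail-walked)
i=61 'a': node 15→4 (fail-walked)
i=62 'a': node 4→10
i=63 'e': node 10→11
i=64 'a': node 11→12
i=65 'e': node 12→13
i=66 'd': node 13→14  emit P3@[61:66],P5@[65:66]
i=67 'd': node 14→0 (fail-walked)
i=68 'a': node 0→4
i=69 'c': node 4→5  emit P1@[68:69]
i=70 'e': node 5→15 (fail-walked)
i=71 'e': node 15→15 (fail-walked)

Result: [[3,5],[4,4],[7,0],[9,5],[10,4],[12,5],[13,4],[20,0],[21,2],[21,5],[28,3],[28,5],[29,4],[35,3],[35,5],[40,0],[42,5],[43,4],[50,0],[51,2],[51,5],[53,1],[55,5],[57,5],[58,4],[66,3],[66,5],[69,1]]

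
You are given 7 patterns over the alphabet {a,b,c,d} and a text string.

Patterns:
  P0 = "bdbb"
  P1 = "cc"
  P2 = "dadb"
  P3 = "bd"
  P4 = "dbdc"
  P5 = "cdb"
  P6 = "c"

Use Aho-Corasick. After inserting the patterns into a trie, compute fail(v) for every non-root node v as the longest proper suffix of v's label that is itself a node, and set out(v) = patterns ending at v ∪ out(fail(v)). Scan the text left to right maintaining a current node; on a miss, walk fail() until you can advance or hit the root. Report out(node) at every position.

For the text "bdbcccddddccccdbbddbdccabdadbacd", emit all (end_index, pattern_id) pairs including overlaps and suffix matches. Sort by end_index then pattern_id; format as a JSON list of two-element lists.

Build automaton:
Trie nodes:
  0='ε' goto b→1 c→5 d→7
  1='b' goto d→2
  2='bd' goto b→3  [P3 ends]
  3='bdb' goto b→4
  4='bdbb' goto ·  [P0 ends]
  5='c' goto c→6 d→14  [P6 ends]
  6='cc' goto ·  [P1 ends]
  7='d' goto a→8 b→11
  8='da' goto d→9
  9='dad' goto b→10
  10='dadb' goto ·  [P2 ends]
  11='db' goto d→12
  12='dbd' goto c→13
  13='dbdc' goto ·  [P4 ends]
  14='cd' goto b→15
  15='cdb' goto ·  [P5 ends]

Failure links (BFS by depth):
  n1('b'): parent n0 fail=0; on 'b' 0 → fail=0;  out ∅∪∅=∅
  n5('c'): parent n0 fail=0; on 'c' 0 → fail=0;  out {6}∪∅={6}
  n7('d'): parent n0 fail=0; on 'd' 0 → fail=0;  out ∅∪∅=∅
  n2('bd'): parent n1 fail=0; on 'd' 0 → fail=7;  out {3}∪∅={3}
  n6('cc'): parent n5 fail=0; on 'c' 0 → fail=5;  out {1}∪{6}={1,6}
  n8('da'): parent n7 fail=0; on 'a' 0 → fail=0;  out ∅∪∅=∅
  n11('db'): parent n7 fail=0; on 'b' 0 → fail=1;  out ∅∪∅=∅
  n14('cd'): parent n5 fail=0; on 'd' 0 → fail=7;  out ∅∪∅=∅
  n3('bdb'): parent n2 fail=7; on 'b' 7 → fail=11;  out ∅∪∅=∅
  n9('dad'): parent n8 fail=0; on 'd' 0 → fail=7;  out ∅∪∅=∅
  n12('dbd'): parent n11 fail=1; on 'd' 1 → fail=2;  out ∅∪{3}={3}
  n15('cdb'): parent n14 fail=7; on 'b' 7 → fail=11;  out {5}∪∅={5}
  n4('bdbb'): parent n3 fail=11; on 'b' 11→1→0 → fail=1;  out {0}∪∅={0}
  n10('dadb'): parent n9 fail=7; on 'b' 7 → fail=11;  out {2}∪∅={2}
  n13('dbdc'): parent n12 fail=2; on 'c' 2→7→0 → fail=5;  out {4}∪{6}={4,6}

Text stream:
i=0 'b': node 0→1
i=1 'd': node 1→2  ** P3@[0:1]
i=2 'b': node 2→3
i=3 'c': node 3→5 (fail-walked)  ** P6@[3:3]
i=4 'c': node 5→6  ** P1@[3:4],P6@[4:4]
i=5 'c': node 6→6 (fail-walked)  ** P1@[4:5],P6@[5:5]
i=6 'd': node 6→14 (fail-walked)
i=7 'd': node 14→7 (fail-walked)
i=8 'd': node 7→7 (fail-walked)
i=9 'd': node 7→7 (fail-walked)
i=10 'c': node 7→5 (fail-walked)  ** P6@[10:10]
i=11 'c': node 5→6  ** P1@[10:11],P6@[11:11]
i=12 'c': node 6→6 (fail-walked)  ** P1@[11:12],P6@[12:12]
i=13 'c': node 6→6 (fail-walked)  ** P1@[12:13],P6@[13:13]
i=14 'd': node 6→14 (fail-walked)
i=15 'b': node 14→15  ** P5@[13:15]
i=16 'b': node 15→1 (fail-walked)
i=17 'd': node 1→2  ** P3@[16:17]
i=18 'd': node 2→7 (fail-walked)
i=19 'b': node 7→11
i=20 'd': node 11→12  ** P3@[19:20]
i=21 'c': node 12→13  ** P4@[18:21],P6@[21:21]
i=22 'c': node 13→6 (fail-walked)  ** P1@[21:22],P6@[22:22]
i=23 'a': node 6→0 (fail-walked)
i=24 'b': node 0→1
i=25 'd': node 1→2  ** P3@[24:25]
i=26 'a': node 2→8 (fail-walked)
i=27 'd': node 8→9
i=28 'b': node 9→10  ** P2@[25:28]
i=29 'a': node 10→0 (fail-walked)
i=30 'c': node 0→5  ** P6@[30:30]
i=31 'd': node 5→14

Result: [[1,3],[3,6],[4,1],[4,6],[5,1],[5,6],[10,6],[11,1],[11,6],[12,1],[12,6],[13,1],[13,6],[15,5],[17,3],[20,3],[21,4],[21,6],[22,1],[22,6],[25,3],[28,2],[30,6]]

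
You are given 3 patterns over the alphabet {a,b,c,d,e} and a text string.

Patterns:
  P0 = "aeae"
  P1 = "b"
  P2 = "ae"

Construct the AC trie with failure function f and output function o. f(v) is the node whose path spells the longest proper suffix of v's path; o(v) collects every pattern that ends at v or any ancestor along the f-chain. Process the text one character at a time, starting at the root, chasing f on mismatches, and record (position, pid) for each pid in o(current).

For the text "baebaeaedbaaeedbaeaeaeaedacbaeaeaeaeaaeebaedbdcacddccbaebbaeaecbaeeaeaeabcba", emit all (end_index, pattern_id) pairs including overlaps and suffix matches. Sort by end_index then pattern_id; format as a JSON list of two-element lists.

Build automaton:
Trie nodes:
  n0 'ε': a→1 b→5
  n1 'a': e→2
  n2 'ae': a→3  ←P2
  n3 'aea': e→4
  n4 'aeae': ·  ←P0
  n5 'b': ·  ←P1

Failure links (BFS by depth):
  fail(1) 'a': from fail(0)=0 chase 'a': 0 ⇒ 0;  out=∅∪out(0)=∅
  fail(5) 'b': from fail(0)=0 chase 'b': 0 ⇒ 0;  out={1}∪out(0)={1}
  fail(2) 'ae': from fail(1)=0 chase 'e': 0 ⇒ 0;  out={2}∪out(0)={2}
  fail(3) 'aea': from fail(2)=0 chase 'a': 0 ⇒ 1;  out=∅∪out(1)=∅
  fail(4) 'aeae': from fail(3)=1 chase 'e': 1 ⇒ 2;  out={0}∪out(2)={0,2}

Text stream:
[0] read 'b'  n0⇒n5  emit P1@[0:0]
[1] read 'a'  n5⇒n1 ·f
[2] read 'e'  n1⇒n2  emit P2@[1:2]
[3] read 'b'  n2⇒n5 ·f  emit P1@[3:3]
[4] read 'a'  n5⇒n1 ·f
[5] read 'e'  n1⇒n2  emit P2@[4:5]
[6] read 'a'  n2⇒n3
[7] read 'e'  n3⇒n4  emit P0@[4:7],P2@[6:7]
[8] read 'd'  n4⇒n0 ·f
[9] read 'b'  n0⇒n5  emit P1@[9:9]
[10] read 'a'  n5⇒n1 ·f
[11] read 'a'  n1⇒n1 ·f
[12] read 'e'  n1⇒n2  emit P2@[11:12]
[13] read 'e'  n2⇒n0 ·f
[14] read 'd'  n0⇒n0
[15] read 'b'  n0⇒n5  emit P1@[15:15]
[16] read 'a'  n5⇒n1 ·f
[17] read 'e'  n1⇒n2  emit P2@[16:17]
[18] read 'a'  n2⇒n3
[19] read 'e'  n3⇒n4  emit P0@[16:19],P2@[18:19]
[20] read 'a'  n4⇒n3 ·f
[21] read 'e'  n3⇒n4  emit P0@[18:21],P2@[20:21]
[22] read 'a'  n4⇒n3 ·f
[23] read 'e'  n3⇒n4  emit P0@[20:23],P2@[22:23]
[24] read 'd'  n4⇒n0 ·f
[25] read 'a'  n0⇒n1
[26] read 'c'  n1⇒n0 ·f
[27] read 'b'  n0⇒n5  emit P1@[27:27]
[28] read 'a'  n5⇒n1 ·f
[29] read 'e'  n1⇒n2  emit P2@[28:29]
[30] read 'a'  n2⇒n3
[31] read 'e'  n3⇒n4  emit P0@[28:31],P2@[30:31]
[32] read 'a'  n4⇒n3 ·f
[33] read 'e'  n3⇒n4  emit P0@[30:33],P2@[32:33]
[34] read 'a'  n4⇒n3 ·f
[35] read 'e'  n3⇒n4  emit P0@[32:35],P2@[34:35]
[36] read 'a'  n4⇒n3 ·f
[37] read 'a'  n3⇒n1 ·f
[38] read 'e'  n1⇒n2  emit P2@[37:38]
[39] read 'e'  n2⇒n0 ·f
[40] read 'b'  n0⇒n5  emit P1@[40:40]
[41] read 'a'  n5⇒n1 ·f
[42] read 'e'  n1⇒n2  emit P2@[41:42]
[43] read 'd'  n2⇒n0 ·f
[44] read 'b'  n0⇒n5  emit P1@[44:44]
[45] read 'd'  n5⇒n0 ·f
[46] read 'c'  n0⇒n0
[47] read 'a'  n0⇒n1
[48] read 'c'  n1⇒n0 ·f
[49] read 'd'  n0⇒n0
[50] read 'd'  n0⇒n0
[51] read 'c'  n0⇒n0
[52] read 'c'  n0⇒n0
[53] read 'b'  n0⇒n5  emit P1@[53:53]
[54] read 'a'  n5⇒n1 ·f
[55] read 'e'  n1⇒n2  emit P2@[54:55]
[56] read 'b'  n2⇒n5 ·f  emit P1@[56:56]
[57] read 'b'  n5⇒n5 ·f  emit P1@[57:57]
[58] read 'a'  n5⇒n1 ·f
[59] read 'e'  n1⇒n2  emit P2@[58:59]
[60] read 'a'  n2⇒n3
[61] read 'e'  n3⇒n4  emit P0@[58:61],P2@[60:61]
[62] read 'c'  n4⇒n0 ·f
[63] read 'b'  n0⇒n5  emit P1@[63:63]
[64] read 'a'  n5⇒n1 ·f
[65] read 'e'  n1⇒n2  emit P2@[64:65]
[66] read 'e'  n2⇒n0 ·f
[67] read 'a'  n0⇒n1
[68] read 'e'  n1⇒n2  emit P2@[67:68]
[69] read 'a'  n2⇒n3
[70] read 'e'  n3⇒n4  emit P0@[67:70],P2@[69:70]
[71] read 'a'  n4⇒n3 ·f
[72] read 'b'  n3⇒n5 ·f  emit P1@[72:72]
[73] read 'c'  n5⇒n0 ·f
[74] read 'b'  n0⇒n5  emit P1@[74:74]
[75] read 'a'  n5⇒n1 ·f

All matches (sorted): [[0,1],[2,2],[3,1],[5,2],[7,0],[7,2],[9,1],[12,2],[15,1],[17,2],[19,0],[19,2],[21,0],[21,2],[23,0],[23,2],[27,1],[29,2],[31,0],[31,2],[33,0],[33,2],[35,0],[35,2],[38,2],[40,1],[42,2],[44,1],[53,1],[55,2],[56,1],[57,1],[59,2],[61,0],[61,2],[63,1],[65,2],[68,2],[70,0],[70,2],[72,1],[74,1]]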